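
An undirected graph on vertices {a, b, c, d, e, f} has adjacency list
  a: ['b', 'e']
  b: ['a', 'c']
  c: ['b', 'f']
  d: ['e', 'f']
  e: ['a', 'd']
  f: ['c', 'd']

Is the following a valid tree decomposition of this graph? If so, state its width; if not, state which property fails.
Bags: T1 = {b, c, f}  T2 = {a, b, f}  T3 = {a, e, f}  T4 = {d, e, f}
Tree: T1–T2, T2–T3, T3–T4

Yes; width 2.

Every vertex of G appears in some bag (union = {a, b, c, d, e, f}); every edge is covered by a bag; and for each vertex v the set of bags containing v is connected in the bag tree. The decomposition is therefore valid. The largest bag has 3 vertices, so the width is 2.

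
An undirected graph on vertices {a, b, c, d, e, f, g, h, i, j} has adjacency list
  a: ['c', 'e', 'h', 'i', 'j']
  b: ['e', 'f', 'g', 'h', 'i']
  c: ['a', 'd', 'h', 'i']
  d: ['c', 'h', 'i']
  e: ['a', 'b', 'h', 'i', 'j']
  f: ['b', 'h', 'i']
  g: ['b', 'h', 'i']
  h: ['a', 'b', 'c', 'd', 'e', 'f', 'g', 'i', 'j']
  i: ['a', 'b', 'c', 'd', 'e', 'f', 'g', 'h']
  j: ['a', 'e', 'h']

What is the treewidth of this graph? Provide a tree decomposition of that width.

Every bag has size at most 4, so the width is 4 − 1 = 3 and tw(G) ≤ 3. On the other hand G contains the 4-clique {a, e, h, j}. A clique must lie in a single bag of any decomposition, so no decomposition can have width below 3. The upper and lower bounds meet at 3, so that is the treewidth.

Treewidth 3.
One such decomposition:
Bags: B1 = {a, e, h, i}  B2 = {b, e, h, i}  B3 = {b, f, h, i}  B4 = {a, c, h, i}  B5 = {a, e, h, j}  B6 = {c, d, h, i}  B7 = {b, g, h, i}
Tree: B1–B2, B2–B3, B1–B4, B1–B5, B4–B6, B3–B7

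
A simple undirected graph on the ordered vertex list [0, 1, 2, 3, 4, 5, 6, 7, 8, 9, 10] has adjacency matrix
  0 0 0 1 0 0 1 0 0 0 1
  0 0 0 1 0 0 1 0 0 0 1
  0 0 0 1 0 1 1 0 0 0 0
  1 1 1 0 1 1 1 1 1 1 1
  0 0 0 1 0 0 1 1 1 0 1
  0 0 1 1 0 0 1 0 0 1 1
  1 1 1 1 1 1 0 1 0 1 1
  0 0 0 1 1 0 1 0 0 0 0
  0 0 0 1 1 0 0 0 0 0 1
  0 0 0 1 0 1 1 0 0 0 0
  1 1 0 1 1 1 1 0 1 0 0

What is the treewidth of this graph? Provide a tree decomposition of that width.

Every bag has size at most 4, so the width is 4 − 1 = 3 and tw(G) ≤ 3. Conversely, {3, 4, 8, 10} is a clique of size 4, and the vertices of any clique must share a bag in every tree decomposition; so some bag has ≥ 4 vertices and tw(G) ≥ 3. Hence tw(G) = 3 exactly.

Treewidth 3.
Bags: B1 = {3, 4, 6, 10}  B2 = {3, 5, 6, 10}  B3 = {3, 4, 8, 10}  B4 = {3, 4, 6, 7}  B5 = {3, 5, 6, 9}  B6 = {1, 3, 6, 10}  B7 = {0, 3, 6, 10}  B8 = {2, 3, 5, 6}
Tree: B1–B2, B1–B3, B1–B4, B2–B5, B2–B6, B2–B7, B5–B8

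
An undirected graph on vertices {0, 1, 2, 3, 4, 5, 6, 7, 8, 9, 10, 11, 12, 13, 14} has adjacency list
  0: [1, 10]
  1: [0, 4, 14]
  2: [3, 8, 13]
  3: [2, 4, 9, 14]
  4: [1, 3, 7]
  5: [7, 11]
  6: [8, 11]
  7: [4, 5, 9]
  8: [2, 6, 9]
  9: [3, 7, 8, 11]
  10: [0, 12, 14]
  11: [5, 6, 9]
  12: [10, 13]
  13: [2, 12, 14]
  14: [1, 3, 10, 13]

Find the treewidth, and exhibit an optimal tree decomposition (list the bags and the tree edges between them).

The largest bag has 4 vertices, giving width 3; this decomposition certifies tw(G) ≤ 3. For the lower bound: the 4 vertex sets {5,6,11}, {8}, {9}, {2,3,4,7} are disjoint, each induces a connected subgraph, and every pair is joined by at least one edge of G. Contracting each set to a single vertex therefore yields K_{4} as a minor, and since treewidth is minor-monotone, tw(G) ≥ tw(K_{4}) = 3. The upper and lower bounds meet at 3, so that is the treewidth.

Treewidth 3.
One such decomposition:
Bags: B1 = {5, 6, 8, 11}  B2 = {5, 8, 9, 11}  B3 = {5, 7, 8, 9}  B4 = {2, 7, 8, 9}  B5 = {2, 3, 7, 9}  B6 = {2, 3, 4, 7}  B7 = {2, 3, 4, 13}  B8 = {3, 4, 13, 14}  B9 = {1, 4, 13, 14}  B10 = {1, 12, 13, 14}  B11 = {1, 10, 12, 14}  B12 = {0, 1, 10, 12}
Tree: B1–B2, B2–B3, B3–B4, B4–B5, B5–B6, B6–B7, B7–B8, B8–B9, B9–B10, B10–B11, B11–B12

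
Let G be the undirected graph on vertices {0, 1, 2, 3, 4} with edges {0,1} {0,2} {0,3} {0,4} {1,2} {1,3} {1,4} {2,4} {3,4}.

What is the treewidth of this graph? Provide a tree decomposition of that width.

The largest bag has 4 vertices, giving width 3; this decomposition certifies tw(G) ≤ 3. On the other hand G contains the 4-clique {0, 1, 2, 4}. A clique must lie in a single bag of any decomposition, so no decomposition can have width below 3. The upper and lower bounds meet at 3, so that is the treewidth.

Treewidth 3.
Bags: B1 = {0, 1, 3, 4}  B2 = {0, 1, 2, 4}
Tree: B1–B2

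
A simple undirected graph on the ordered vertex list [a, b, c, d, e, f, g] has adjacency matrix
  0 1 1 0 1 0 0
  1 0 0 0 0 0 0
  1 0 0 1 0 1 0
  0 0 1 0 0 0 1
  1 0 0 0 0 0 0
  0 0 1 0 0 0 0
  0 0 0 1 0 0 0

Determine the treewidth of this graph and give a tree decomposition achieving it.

The largest bag has 2 vertices, giving width 1; this decomposition certifies tw(G) ≤ 1. Any graph with an edge has treewidth ≥ 1, and G has the edge c–a. Hence tw(G) = 1 exactly.

Treewidth 1.
One optimal decomposition is:
Bags: B1 = {a, c}  B2 = {c, f}  B3 = {a, b}  B4 = {a, e}  B5 = {c, d}  B6 = {d, g}
Tree: B1–B2, B1–B3, B3–B4, B2–B5, B5–B6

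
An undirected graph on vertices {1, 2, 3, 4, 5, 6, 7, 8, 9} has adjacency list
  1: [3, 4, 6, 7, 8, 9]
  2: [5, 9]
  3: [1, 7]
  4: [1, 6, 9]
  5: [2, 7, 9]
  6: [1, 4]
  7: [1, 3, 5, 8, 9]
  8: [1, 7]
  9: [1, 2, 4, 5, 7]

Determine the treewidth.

A width-2 tree decomposition is:
Bags: B1 = {1, 7, 9}  B2 = {1, 7, 8}  B3 = {5, 7, 9}  B4 = {1, 3, 7}  B5 = {1, 4, 9}  B6 = {2, 5, 9}  B7 = {1, 4, 6}
Tree: B1–B2, B1–B3, B2–B4, B1–B5, B3–B6, B5–B7
The largest bag has 3 vertices, giving width 2; this decomposition certifies tw(G) ≤ 2. On the other hand G contains the 3-clique {1, 4, 9}. A clique must lie in a single bag of any decomposition, so no decomposition can have width below 2. Therefore the treewidth is 2.

2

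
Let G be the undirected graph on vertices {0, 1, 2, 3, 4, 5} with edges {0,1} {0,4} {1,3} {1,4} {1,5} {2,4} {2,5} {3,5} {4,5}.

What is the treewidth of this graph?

2

A width-2 tree decomposition is:
Bags: B1 = {1, 3, 5}  B2 = {1, 4, 5}  B3 = {2, 4, 5}  B4 = {0, 1, 4}
Tree: B1–B2, B2–B3, B2–B4
The largest bag has 3 vertices, giving width 2; this decomposition certifies tw(G) ≤ 2. For the lower bound, the 3 vertices {1, 3, 5} are pairwise adjacent, and any tree decomposition puts a clique entirely inside one bag — forcing width ≥ 2. The upper and lower bounds meet at 2, so that is the treewidth.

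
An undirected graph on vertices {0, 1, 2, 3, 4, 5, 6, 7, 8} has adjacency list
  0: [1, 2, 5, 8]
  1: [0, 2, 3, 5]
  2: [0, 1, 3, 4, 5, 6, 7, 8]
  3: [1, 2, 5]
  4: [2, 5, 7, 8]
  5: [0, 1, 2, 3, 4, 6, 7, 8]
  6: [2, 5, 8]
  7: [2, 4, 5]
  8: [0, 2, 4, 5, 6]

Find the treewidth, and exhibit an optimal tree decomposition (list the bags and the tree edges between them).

Treewidth 3.
Bags: B1 = {2, 4, 5, 8}  B2 = {2, 5, 6, 8}  B3 = {0, 2, 5, 8}  B4 = {2, 4, 5, 7}  B5 = {0, 1, 2, 5}  B6 = {1, 2, 3, 5}
Tree: B1–B2, B2–B3, B1–B4, B3–B5, B5–B6

Every bag has size at most 4, so the width is 4 − 1 = 3 and tw(G) ≤ 3. For the lower bound, the 4 vertices {0, 2, 5, 8} are pairwise adjacent, and any tree decomposition puts a clique entirely inside one bag — forcing width ≥ 3. Therefore the treewidth is 3.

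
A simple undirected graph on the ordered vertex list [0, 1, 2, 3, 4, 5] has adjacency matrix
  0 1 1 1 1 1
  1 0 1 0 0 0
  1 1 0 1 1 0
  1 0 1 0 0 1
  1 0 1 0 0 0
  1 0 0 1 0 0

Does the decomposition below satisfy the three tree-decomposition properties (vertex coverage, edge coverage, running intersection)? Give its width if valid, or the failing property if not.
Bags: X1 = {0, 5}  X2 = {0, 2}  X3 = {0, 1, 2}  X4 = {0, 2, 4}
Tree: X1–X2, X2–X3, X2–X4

A tree decomposition must satisfy three properties: every vertex lies in some bag; for every edge, both endpoints lie together in some bag; and for every vertex, the bags containing it form a connected subtree. Here vertex 3 appears in no bag, so the decomposition is invalid.

No — vertex 3 appears in no bag.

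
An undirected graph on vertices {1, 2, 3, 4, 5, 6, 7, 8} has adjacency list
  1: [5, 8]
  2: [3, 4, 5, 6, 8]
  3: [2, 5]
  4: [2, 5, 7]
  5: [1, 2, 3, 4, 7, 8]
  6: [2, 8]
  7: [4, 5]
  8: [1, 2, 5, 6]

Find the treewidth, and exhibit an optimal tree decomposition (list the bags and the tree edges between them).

The largest bag has 3 vertices, giving width 2; this decomposition certifies tw(G) ≤ 2. On the other hand G contains the 3-clique {1, 5, 8}. A clique must lie in a single bag of any decomposition, so no decomposition can have width below 2. Combining the bounds, tw(G) = 2.

Treewidth 2.
Bags: B1 = {2, 5, 8}  B2 = {2, 4, 5}  B3 = {2, 6, 8}  B4 = {1, 5, 8}  B5 = {4, 5, 7}  B6 = {2, 3, 5}
Tree: B1–B2, B1–B3, B1–B4, B2–B5, B1–B6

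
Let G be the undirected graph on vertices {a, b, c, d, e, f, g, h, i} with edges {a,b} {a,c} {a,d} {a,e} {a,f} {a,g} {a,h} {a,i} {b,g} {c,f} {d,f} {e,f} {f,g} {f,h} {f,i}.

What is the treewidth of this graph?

A width-2 tree decomposition is:
Bags: B1 = {a, f, h}  B2 = {a, f, g}  B3 = {a, c, f}  B4 = {a, f, i}  B5 = {a, d, f}  B6 = {a, b, g}  B7 = {a, e, f}
Tree: B1–B2, B1–B3, B3–B4, B4–B5, B2–B6, B1–B7
The largest bag has 3 vertices, giving width 2; this decomposition certifies tw(G) ≤ 2. For the lower bound, the 3 vertices {a, d, f} are pairwise adjacent, and any tree decomposition puts a clique entirely inside one bag — forcing width ≥ 2. The upper and lower bounds meet at 2, so that is the treewidth.

2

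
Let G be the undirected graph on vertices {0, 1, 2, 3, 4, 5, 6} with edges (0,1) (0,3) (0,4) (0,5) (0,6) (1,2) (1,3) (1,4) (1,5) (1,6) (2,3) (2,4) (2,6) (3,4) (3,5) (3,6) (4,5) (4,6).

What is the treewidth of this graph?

4

A width-4 tree decomposition is:
Bags: B1 = {0, 1, 3, 4, 6}  B2 = {1, 2, 3, 4, 6}  B3 = {0, 1, 3, 4, 5}
Tree: B1–B2, B1–B3
Each bag holds 5 vertices, so the decomposition has width 4, which upper-bounds the treewidth. For the lower bound, the 5 vertices {0, 1, 3, 4, 5} are pairwise adjacent, and any tree decomposition puts a clique entirely inside one bag — forcing width ≥ 4. Hence tw(G) = 4 exactly.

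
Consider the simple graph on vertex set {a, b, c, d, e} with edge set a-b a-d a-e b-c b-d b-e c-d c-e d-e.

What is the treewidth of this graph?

3

A width-3 tree decomposition is:
Bags: B1 = {a, b, d, e}  B2 = {b, c, d, e}
Tree: B1–B2
Each bag holds 4 vertices, so the decomposition has width 3, which upper-bounds the treewidth. Conversely, {b, c, d, e} is a clique of size 4, and the vertices of any clique must share a bag in every tree decomposition; so some bag has ≥ 4 vertices and tw(G) ≥ 3. Therefore the treewidth is 3.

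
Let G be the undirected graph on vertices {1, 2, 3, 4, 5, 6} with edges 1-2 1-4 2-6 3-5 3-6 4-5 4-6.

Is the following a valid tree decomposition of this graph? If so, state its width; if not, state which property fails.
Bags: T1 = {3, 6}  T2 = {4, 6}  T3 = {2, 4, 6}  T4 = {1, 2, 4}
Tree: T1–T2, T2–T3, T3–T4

A tree decomposition must satisfy three properties: every vertex lies in some bag; for every edge, both endpoints lie together in some bag; and for every vertex, the bags containing it form a connected subtree. Here vertex 5 appears in no bag, so the decomposition is invalid.

No — vertex 5 appears in no bag.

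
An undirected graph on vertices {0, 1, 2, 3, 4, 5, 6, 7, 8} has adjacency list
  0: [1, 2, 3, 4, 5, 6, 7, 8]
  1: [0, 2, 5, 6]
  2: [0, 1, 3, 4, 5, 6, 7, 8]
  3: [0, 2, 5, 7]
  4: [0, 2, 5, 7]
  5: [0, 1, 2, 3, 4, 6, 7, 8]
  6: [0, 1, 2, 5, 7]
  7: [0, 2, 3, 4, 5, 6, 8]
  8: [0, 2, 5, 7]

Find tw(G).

A width-4 tree decomposition is:
Bags: B1 = {0, 2, 3, 5, 7}  B2 = {0, 2, 4, 5, 7}  B3 = {0, 2, 5, 6, 7}  B4 = {0, 2, 5, 7, 8}  B5 = {0, 1, 2, 5, 6}
Tree: B1–B2, B2–B3, B3–B4, B3–B5
Every bag has size at most 5, so the width is 5 − 1 = 4 and tw(G) ≤ 4. For the lower bound, the 5 vertices {0, 1, 2, 5, 6} are pairwise adjacent, and any tree decomposition puts a clique entirely inside one bag — forcing width ≥ 4. Combining the bounds, tw(G) = 4.

4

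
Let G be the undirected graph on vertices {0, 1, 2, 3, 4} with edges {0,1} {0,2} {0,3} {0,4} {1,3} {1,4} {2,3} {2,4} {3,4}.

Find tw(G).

3

A width-3 tree decomposition is:
Bags: B1 = {0, 2, 3, 4}  B2 = {0, 1, 3, 4}
Tree: B1–B2
The largest bag has 4 vertices, giving width 3; this decomposition certifies tw(G) ≤ 3. Conversely, {0, 1, 3, 4} is a clique of size 4, and the vertices of any clique must share a bag in every tree decomposition; so some bag has ≥ 4 vertices and tw(G) ≥ 3. Hence tw(G) = 3 exactly.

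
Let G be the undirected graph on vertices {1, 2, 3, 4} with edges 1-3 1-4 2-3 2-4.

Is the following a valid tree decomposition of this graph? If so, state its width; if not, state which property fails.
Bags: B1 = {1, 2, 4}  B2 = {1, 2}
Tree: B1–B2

No — vertex 3 appears in no bag.

A tree decomposition must satisfy three properties: every vertex lies in some bag; for every edge, both endpoints lie together in some bag; and for every vertex, the bags containing it form a connected subtree. Here vertex 3 appears in no bag, so the decomposition is invalid.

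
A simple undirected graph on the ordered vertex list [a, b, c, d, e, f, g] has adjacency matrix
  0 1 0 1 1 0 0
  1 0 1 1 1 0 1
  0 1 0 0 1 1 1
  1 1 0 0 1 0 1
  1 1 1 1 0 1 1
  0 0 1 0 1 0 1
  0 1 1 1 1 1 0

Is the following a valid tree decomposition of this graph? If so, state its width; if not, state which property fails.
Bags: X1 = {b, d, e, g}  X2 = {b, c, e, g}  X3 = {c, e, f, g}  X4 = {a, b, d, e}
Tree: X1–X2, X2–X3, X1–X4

Yes; width 3.

Checking the three conditions: (i) the bags cover all of {a, b, c, d, e, f, g}; (ii) for each edge, some bag contains both endpoints; (iii) the bags containing any fixed vertex form a subtree. All hold, so the decomposition is valid with width 4 − 1 = 3.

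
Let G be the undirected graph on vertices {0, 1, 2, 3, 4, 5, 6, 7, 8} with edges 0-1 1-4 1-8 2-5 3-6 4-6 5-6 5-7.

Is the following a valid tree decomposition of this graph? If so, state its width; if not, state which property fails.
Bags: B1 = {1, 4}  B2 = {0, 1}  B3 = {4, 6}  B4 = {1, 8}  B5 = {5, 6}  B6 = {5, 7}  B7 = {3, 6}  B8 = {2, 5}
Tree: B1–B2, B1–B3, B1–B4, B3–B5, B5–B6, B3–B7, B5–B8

Yes; width 1.

Checking the three conditions: (i) the bags cover all of {0, 1, 2, 3, 4, 5, 6, 7, 8}; (ii) for each edge, some bag contains both endpoints; (iii) the bags containing any fixed vertex form a subtree. All hold, so the decomposition is valid with width 2 − 1 = 1.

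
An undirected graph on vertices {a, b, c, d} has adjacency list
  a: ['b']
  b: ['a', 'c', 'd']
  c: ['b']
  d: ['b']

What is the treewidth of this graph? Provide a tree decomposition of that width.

The largest bag has 2 vertices, giving width 1; this decomposition certifies tw(G) ≤ 1. Any graph with an edge has treewidth ≥ 1, and G has the edge b–c. Combining the bounds, tw(G) = 1.

Treewidth 1.
One such decomposition:
Bags: B1 = {b, c}  B2 = {a, b}  B3 = {b, d}
Tree: B1–B2, B1–B3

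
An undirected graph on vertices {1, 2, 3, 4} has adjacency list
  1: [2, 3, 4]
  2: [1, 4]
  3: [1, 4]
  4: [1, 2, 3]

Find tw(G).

A width-2 tree decomposition is:
Bags: B1 = {1, 2, 4}  B2 = {1, 3, 4}
Tree: B1–B2
Each bag holds 3 vertices, so the decomposition has width 2, which upper-bounds the treewidth. For the lower bound, the 3 vertices {1, 2, 4} are pairwise adjacent, and any tree decomposition puts a clique entirely inside one bag — forcing width ≥ 2. Therefore the treewidth is 2.

2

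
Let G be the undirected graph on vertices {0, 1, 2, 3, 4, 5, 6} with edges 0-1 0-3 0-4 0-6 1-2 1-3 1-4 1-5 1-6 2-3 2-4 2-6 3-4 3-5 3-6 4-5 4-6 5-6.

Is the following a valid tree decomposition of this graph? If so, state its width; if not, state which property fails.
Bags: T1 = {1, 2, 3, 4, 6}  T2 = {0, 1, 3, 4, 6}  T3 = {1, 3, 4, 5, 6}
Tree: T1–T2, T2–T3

Vertex coverage: the bags together contain {0, 1, 2, 3, 4, 5, 6}, the full vertex set. Edge coverage: each edge of G has both endpoints in at least one bag. Running intersection: for every vertex, the bags containing it form a connected subtree. All three properties hold, so this is a valid tree decomposition of width max|bag| − 1 = 4, and hence tw(G) ≤ 4.

Yes; width 4.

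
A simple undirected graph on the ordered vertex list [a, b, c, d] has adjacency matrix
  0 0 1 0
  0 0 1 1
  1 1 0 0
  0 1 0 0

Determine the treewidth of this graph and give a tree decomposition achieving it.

Treewidth 1.
One optimal decomposition is:
Bags: B1 = {b, c}  B2 = {b, d}  B3 = {a, c}
Tree: B1–B2, B1–B3

The largest bag has 2 vertices, giving width 1; this decomposition certifies tw(G) ≤ 1. Since G has at least one edge (e.g. b–c), it is not an edgeless graph, so tw(G) ≥ 1. Combining the bounds, tw(G) = 1.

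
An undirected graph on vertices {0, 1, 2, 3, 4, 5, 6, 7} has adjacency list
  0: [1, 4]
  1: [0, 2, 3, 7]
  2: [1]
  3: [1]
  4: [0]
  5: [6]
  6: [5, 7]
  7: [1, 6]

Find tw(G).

A width-1 tree decomposition is:
Bags: B1 = {1, 3}  B2 = {1, 2}  B3 = {1, 7}  B4 = {0, 1}  B5 = {6, 7}  B6 = {5, 6}  B7 = {0, 4}
Tree: B1–B2, B2–B3, B2–B4, B3–B5, B5–B6, B4–B7
Each bag holds 2 vertices, so the decomposition has width 1, which upper-bounds the treewidth. G has an edge, so its treewidth is at least 1. The upper and lower bounds meet at 1, so that is the treewidth.

1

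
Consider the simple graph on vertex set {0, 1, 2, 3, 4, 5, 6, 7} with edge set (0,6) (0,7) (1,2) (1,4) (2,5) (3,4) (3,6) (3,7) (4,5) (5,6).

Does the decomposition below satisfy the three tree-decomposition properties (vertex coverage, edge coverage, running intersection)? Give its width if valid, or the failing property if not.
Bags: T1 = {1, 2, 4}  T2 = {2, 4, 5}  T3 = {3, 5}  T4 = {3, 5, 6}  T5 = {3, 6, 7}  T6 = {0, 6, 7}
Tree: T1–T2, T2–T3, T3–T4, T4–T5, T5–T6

A tree decomposition must satisfy three properties: every vertex lies in some bag; for every edge, both endpoints lie together in some bag; and for every vertex, the bags containing it form a connected subtree. Here edge (4,3) lies in no bag, so the decomposition is invalid.

No — edge (4,3) lies in no bag.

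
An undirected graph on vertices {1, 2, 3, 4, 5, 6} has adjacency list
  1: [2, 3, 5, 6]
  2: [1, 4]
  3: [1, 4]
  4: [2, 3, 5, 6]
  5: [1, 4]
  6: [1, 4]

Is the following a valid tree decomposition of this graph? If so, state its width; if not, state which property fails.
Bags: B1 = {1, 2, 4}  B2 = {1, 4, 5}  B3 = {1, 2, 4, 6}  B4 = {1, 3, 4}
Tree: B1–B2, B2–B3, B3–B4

No — bags containing vertex 2 are not connected in the tree.

A tree decomposition must satisfy three properties: every vertex lies in some bag; for every edge, both endpoints lie together in some bag; and for every vertex, the bags containing it form a connected subtree. Here bags containing vertex 2 are not connected in the tree, so the decomposition is invalid.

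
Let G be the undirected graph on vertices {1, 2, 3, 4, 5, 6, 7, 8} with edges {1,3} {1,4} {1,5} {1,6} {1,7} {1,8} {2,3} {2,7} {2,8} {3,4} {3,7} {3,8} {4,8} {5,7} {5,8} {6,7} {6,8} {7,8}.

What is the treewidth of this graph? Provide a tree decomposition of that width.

Treewidth 3.
One such decomposition:
Bags: B1 = {1, 3, 7, 8}  B2 = {1, 3, 4, 8}  B3 = {2, 3, 7, 8}  B4 = {1, 5, 7, 8}  B5 = {1, 6, 7, 8}
Tree: B1–B2, B1–B3, B1–B4, B1–B5

Each bag holds 4 vertices, so the decomposition has width 3, which upper-bounds the treewidth. For the lower bound, the 4 vertices {1, 3, 4, 8} are pairwise adjacent, and any tree decomposition puts a clique entirely inside one bag — forcing width ≥ 3. Therefore the treewidth is 3.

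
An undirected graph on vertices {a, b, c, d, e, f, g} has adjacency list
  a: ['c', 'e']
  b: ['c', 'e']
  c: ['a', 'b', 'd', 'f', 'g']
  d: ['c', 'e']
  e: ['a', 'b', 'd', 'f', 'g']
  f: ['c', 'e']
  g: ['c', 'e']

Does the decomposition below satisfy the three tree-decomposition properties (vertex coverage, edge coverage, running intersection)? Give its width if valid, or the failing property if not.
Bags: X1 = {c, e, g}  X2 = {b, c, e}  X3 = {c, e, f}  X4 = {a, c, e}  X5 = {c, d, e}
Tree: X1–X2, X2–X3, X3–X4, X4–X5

Vertex coverage: the bags together contain {a, b, c, d, e, f, g}, the full vertex set. Edge coverage: each edge of G has both endpoints in at least one bag. Running intersection: for every vertex, the bags containing it form a connected subtree. All three properties hold, so this is a valid tree decomposition of width max|bag| − 1 = 2, and hence tw(G) ≤ 2.

Yes; width 2.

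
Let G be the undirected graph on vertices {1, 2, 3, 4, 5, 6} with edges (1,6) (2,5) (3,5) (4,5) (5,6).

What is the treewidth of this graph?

1

A width-1 tree decomposition is:
Bags: B1 = {4, 5}  B2 = {2, 5}  B3 = {5, 6}  B4 = {1, 6}  B5 = {3, 5}
Tree: B1–B2, B1–B3, B3–B4, B3–B5
Each bag holds 2 vertices, so the decomposition has width 1, which upper-bounds the treewidth. Any graph with an edge has treewidth ≥ 1, and G has the edge 4–5. Therefore the treewidth is 1.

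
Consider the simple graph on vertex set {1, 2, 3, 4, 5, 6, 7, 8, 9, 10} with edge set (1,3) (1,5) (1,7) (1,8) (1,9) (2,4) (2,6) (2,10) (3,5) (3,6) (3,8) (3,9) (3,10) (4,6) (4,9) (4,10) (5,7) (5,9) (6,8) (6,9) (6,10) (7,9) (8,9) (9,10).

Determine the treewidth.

A width-3 tree decomposition is:
Bags: B1 = {1, 3, 8, 9}  B2 = {3, 6, 8, 9}  B3 = {1, 3, 5, 9}  B4 = {3, 6, 9, 10}  B5 = {4, 6, 9, 10}  B6 = {2, 4, 6, 10}  B7 = {1, 5, 7, 9}
Tree: B1–B2, B1–B3, B2–B4, B4–B5, B5–B6, B3–B7
The largest bag has 4 vertices, giving width 3; this decomposition certifies tw(G) ≤ 3. On the other hand G contains the 4-clique {1, 3, 8, 9}. A clique must lie in a single bag of any decomposition, so no decomposition can have width below 3. Therefore the treewidth is 3.

3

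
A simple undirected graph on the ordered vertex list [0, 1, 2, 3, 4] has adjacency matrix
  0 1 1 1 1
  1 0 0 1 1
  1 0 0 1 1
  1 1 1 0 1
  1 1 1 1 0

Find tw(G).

A width-3 tree decomposition is:
Bags: B1 = {0, 1, 3, 4}  B2 = {0, 2, 3, 4}
Tree: B1–B2
The largest bag has 4 vertices, giving width 3; this decomposition certifies tw(G) ≤ 3. For the lower bound, the 4 vertices {0, 1, 3, 4} are pairwise adjacent, and any tree decomposition puts a clique entirely inside one bag — forcing width ≥ 3. Combining the bounds, tw(G) = 3.

3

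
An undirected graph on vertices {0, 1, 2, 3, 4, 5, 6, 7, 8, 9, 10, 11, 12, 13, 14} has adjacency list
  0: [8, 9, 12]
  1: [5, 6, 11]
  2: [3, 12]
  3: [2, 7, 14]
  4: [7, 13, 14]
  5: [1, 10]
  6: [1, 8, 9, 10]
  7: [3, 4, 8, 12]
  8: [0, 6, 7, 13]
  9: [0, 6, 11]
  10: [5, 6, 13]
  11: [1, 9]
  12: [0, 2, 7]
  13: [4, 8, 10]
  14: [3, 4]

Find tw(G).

A width-3 tree decomposition is:
Bags: B1 = {1, 5, 10, 11}  B2 = {1, 6, 10, 11}  B3 = {6, 9, 10, 11}  B4 = {6, 9, 10, 13}  B5 = {6, 8, 9, 13}  B6 = {0, 8, 9, 13}  B7 = {0, 4, 8, 13}  B8 = {0, 4, 7, 8}  B9 = {0, 4, 7, 12}  B10 = {4, 7, 12, 14}  B11 = {3, 7, 12, 14}  B12 = {2, 3, 12, 14}
Tree: B1–B2, B2–B3, B3–B4, B4–B5, B5–B6, B6–B7, B7–B8, B8–B9, B9–B10, B10–B11, B11–B12
The largest bag has 4 vertices, giving width 3; this decomposition certifies tw(G) ≤ 3. For the lower bound: the 4 vertex sets {1,5,11}, {10}, {6}, {0,8,9,13} are disjoint, each induces a connected subgraph, and every pair is joined by at least one edge of G. Contracting each set to a single vertex therefore yields K_{4} as a minor, and since treewidth is minor-monotone, tw(G) ≥ tw(K_{4}) = 3. Therefore the treewidth is 3.

3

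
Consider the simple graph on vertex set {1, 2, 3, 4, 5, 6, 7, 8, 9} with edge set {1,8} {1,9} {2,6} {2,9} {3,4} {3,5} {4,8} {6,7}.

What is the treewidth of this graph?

1

A width-1 tree decomposition is:
Bags: B1 = {3, 5}  B2 = {3, 4}  B3 = {4, 8}  B4 = {1, 8}  B5 = {1, 9}  B6 = {2, 9}  B7 = {2, 6}  B8 = {6, 7}
Tree: B1–B2, B2–B3, B3–B4, B4–B5, B5–B6, B6–B7, B7–B8
The largest bag has 2 vertices, giving width 1; this decomposition certifies tw(G) ≤ 1. Any graph with an edge has treewidth ≥ 1, and G has the edge 5–3. The upper and lower bounds meet at 1, so that is the treewidth.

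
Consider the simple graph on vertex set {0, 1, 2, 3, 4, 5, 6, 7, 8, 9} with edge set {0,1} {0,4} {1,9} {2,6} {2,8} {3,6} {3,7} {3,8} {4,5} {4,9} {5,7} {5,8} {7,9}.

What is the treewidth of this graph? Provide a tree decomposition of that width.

Treewidth 2.
One optimal decomposition is:
Bags: B1 = {0, 1, 9}  B2 = {0, 4, 9}  B3 = {4, 7, 9}  B4 = {4, 5, 7}  B5 = {3, 5, 7}  B6 = {3, 5, 8}  B7 = {3, 6, 8}  B8 = {2, 6, 8}
Tree: B1–B2, B2–B3, B3–B4, B4–B5, B5–B6, B6–B7, B7–B8

The largest bag has 3 vertices, giving width 2; this decomposition certifies tw(G) ≤ 2. For the lower bound, G contains the cycle 1–0–4–9–1, so G is not a forest; only forests have treewidth ≤ 1, hence tw(G) ≥ 2. Therefore the treewidth is 2.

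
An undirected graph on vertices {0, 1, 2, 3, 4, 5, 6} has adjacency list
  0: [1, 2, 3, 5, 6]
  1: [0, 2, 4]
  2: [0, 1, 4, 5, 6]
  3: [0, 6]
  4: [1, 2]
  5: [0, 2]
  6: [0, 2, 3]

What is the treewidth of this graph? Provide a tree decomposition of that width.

Treewidth 2.
One optimal decomposition is:
Bags: B1 = {0, 1, 2}  B2 = {0, 2, 5}  B3 = {0, 2, 6}  B4 = {0, 3, 6}  B5 = {1, 2, 4}
Tree: B1–B2, B2–B3, B3–B4, B1–B5

Each bag holds 3 vertices, so the decomposition has width 2, which upper-bounds the treewidth. On the other hand G contains the 3-clique {0, 1, 2}. A clique must lie in a single bag of any decomposition, so no decomposition can have width below 2. Combining the bounds, tw(G) = 2.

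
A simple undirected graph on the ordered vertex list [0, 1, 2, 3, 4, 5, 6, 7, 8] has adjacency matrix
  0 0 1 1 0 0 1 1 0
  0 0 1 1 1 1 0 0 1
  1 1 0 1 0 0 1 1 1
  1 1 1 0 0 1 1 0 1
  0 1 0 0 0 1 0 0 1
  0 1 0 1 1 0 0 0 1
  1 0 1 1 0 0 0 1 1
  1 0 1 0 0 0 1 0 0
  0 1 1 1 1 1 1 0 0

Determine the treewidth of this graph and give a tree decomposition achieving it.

The largest bag has 4 vertices, giving width 3; this decomposition certifies tw(G) ≤ 3. Conversely, {1, 2, 3, 8} is a clique of size 4, and the vertices of any clique must share a bag in every tree decomposition; so some bag has ≥ 4 vertices and tw(G) ≥ 3. Hence tw(G) = 3 exactly.

Treewidth 3.
One optimal decomposition is:
Bags: B1 = {0, 2, 3, 6}  B2 = {0, 2, 6, 7}  B3 = {2, 3, 6, 8}  B4 = {1, 2, 3, 8}  B5 = {1, 3, 5, 8}  B6 = {1, 4, 5, 8}
Tree: B1–B2, B1–B3, B3–B4, B4–B5, B5–B6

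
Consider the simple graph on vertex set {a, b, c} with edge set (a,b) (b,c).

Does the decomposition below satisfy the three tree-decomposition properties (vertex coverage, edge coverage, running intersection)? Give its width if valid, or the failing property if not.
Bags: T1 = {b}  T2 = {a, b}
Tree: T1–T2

A tree decomposition must satisfy three properties: every vertex lies in some bag; for every edge, both endpoints lie together in some bag; and for every vertex, the bags containing it form a connected subtree. Here vertex c appears in no bag, so the decomposition is invalid.

No — vertex c appears in no bag.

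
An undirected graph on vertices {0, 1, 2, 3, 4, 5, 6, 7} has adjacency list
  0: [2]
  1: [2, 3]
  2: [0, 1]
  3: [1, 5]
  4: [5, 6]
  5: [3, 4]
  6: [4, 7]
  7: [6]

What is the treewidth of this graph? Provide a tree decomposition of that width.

The largest bag has 2 vertices, giving width 1; this decomposition certifies tw(G) ≤ 1. G has an edge, so its treewidth is at least 1. Combining the bounds, tw(G) = 1.

Treewidth 1.
One optimal decomposition is:
Bags: B1 = {6, 7}  B2 = {4, 6}  B3 = {4, 5}  B4 = {3, 5}  B5 = {1, 3}  B6 = {1, 2}  B7 = {0, 2}
Tree: B1–B2, B2–B3, B3–B4, B4–B5, B5–B6, B6–B7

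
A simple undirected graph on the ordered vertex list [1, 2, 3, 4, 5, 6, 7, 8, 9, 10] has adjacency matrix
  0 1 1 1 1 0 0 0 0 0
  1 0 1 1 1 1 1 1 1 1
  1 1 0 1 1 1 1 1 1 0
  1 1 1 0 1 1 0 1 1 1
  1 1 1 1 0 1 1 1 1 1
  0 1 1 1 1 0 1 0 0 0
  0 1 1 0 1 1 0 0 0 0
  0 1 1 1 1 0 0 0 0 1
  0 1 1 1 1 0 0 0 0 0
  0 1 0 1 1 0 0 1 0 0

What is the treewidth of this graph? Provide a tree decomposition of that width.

The largest bag has 5 vertices, giving width 4; this decomposition certifies tw(G) ≤ 4. Conversely, {2, 4, 5, 8, 10} is a clique of size 5, and the vertices of any clique must share a bag in every tree decomposition; so some bag has ≥ 5 vertices and tw(G) ≥ 4. The upper and lower bounds meet at 4, so that is the treewidth.

Treewidth 4.
One such decomposition:
Bags: B1 = {2, 3, 4, 5, 6}  B2 = {2, 3, 4, 5, 8}  B3 = {1, 2, 3, 4, 5}  B4 = {2, 3, 5, 6, 7}  B5 = {2, 4, 5, 8, 10}  B6 = {2, 3, 4, 5, 9}
Tree: B1–B2, B2–B3, B1–B4, B2–B5, B2–B6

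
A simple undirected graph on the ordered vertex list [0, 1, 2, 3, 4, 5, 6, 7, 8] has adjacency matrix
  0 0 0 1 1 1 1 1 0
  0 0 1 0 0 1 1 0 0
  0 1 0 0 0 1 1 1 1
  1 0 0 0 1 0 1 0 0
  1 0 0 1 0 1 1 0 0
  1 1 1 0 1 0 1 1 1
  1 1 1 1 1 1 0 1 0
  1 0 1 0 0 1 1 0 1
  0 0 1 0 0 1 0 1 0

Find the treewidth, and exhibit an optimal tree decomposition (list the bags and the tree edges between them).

Every bag has size at most 4, so the width is 4 − 1 = 3 and tw(G) ≤ 3. Conversely, {0, 3, 4, 6} is a clique of size 4, and the vertices of any clique must share a bag in every tree decomposition; so some bag has ≥ 4 vertices and tw(G) ≥ 3. Hence tw(G) = 3 exactly.

Treewidth 3.
Bags: B1 = {1, 2, 5, 6}  B2 = {2, 5, 6, 7}  B3 = {0, 5, 6, 7}  B4 = {0, 4, 5, 6}  B5 = {0, 3, 4, 6}  B6 = {2, 5, 7, 8}
Tree: B1–B2, B2–B3, B3–B4, B4–B5, B2–B6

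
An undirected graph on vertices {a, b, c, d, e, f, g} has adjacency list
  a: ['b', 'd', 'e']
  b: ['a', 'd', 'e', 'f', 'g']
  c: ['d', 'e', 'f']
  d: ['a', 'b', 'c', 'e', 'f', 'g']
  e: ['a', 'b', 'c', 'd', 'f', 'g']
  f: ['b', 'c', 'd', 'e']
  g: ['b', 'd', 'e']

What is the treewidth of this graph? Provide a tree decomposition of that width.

Each bag holds 4 vertices, so the decomposition has width 3, which upper-bounds the treewidth. For the lower bound, the 4 vertices {c, d, e, f} are pairwise adjacent, and any tree decomposition puts a clique entirely inside one bag — forcing width ≥ 3. Hence tw(G) = 3 exactly.

Treewidth 3.
Bags: B1 = {c, d, e, f}  B2 = {b, d, e, f}  B3 = {a, b, d, e}  B4 = {b, d, e, g}
Tree: B1–B2, B2–B3, B3–B4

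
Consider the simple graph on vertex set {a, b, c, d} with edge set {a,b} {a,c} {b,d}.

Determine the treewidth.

A width-1 tree decomposition is:
Bags: B1 = {a, c}  B2 = {a, b}  B3 = {b, d}
Tree: B1–B2, B2–B3
Each bag holds 2 vertices, so the decomposition has width 1, which upper-bounds the treewidth. Since G has at least one edge (e.g. c–a), it is not an edgeless graph, so tw(G) ≥ 1. The upper and lower bounds meet at 1, so that is the treewidth.

1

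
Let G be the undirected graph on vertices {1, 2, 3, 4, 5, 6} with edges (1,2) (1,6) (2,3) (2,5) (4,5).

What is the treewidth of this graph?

A width-1 tree decomposition is:
Bags: B1 = {1, 2}  B2 = {2, 5}  B3 = {1, 6}  B4 = {2, 3}  B5 = {4, 5}
Tree: B1–B2, B1–B3, B1–B4, B2–B5
The largest bag has 2 vertices, giving width 1; this decomposition certifies tw(G) ≤ 1. G has an edge, so its treewidth is at least 1. Combining the bounds, tw(G) = 1.

1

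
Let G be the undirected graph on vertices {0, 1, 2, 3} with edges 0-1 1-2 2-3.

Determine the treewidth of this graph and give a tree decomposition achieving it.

Each bag holds 2 vertices, so the decomposition has width 1, which upper-bounds the treewidth. Since G has at least one edge (e.g. 1–0), it is not an edgeless graph, so tw(G) ≥ 1. The upper and lower bounds meet at 1, so that is the treewidth.

Treewidth 1.
Bags: B1 = {0, 1}  B2 = {1, 2}  B3 = {2, 3}
Tree: B1–B2, B2–B3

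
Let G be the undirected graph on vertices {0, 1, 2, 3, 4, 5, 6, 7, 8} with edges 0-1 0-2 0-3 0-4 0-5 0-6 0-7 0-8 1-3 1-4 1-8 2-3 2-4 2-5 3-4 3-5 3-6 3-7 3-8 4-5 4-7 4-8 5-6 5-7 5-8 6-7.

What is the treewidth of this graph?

A width-4 tree decomposition is:
Bags: B1 = {0, 3, 5, 6, 7}  B2 = {0, 3, 4, 5, 7}  B3 = {0, 3, 4, 5, 8}  B4 = {0, 2, 3, 4, 5}  B5 = {0, 1, 3, 4, 8}
Tree: B1–B2, B2–B3, B2–B4, B3–B5
Each bag holds 5 vertices, so the decomposition has width 4, which upper-bounds the treewidth. For the lower bound, the 5 vertices {0, 1, 3, 4, 8} are pairwise adjacent, and any tree decomposition puts a clique entirely inside one bag — forcing width ≥ 4. Therefore the treewidth is 4.

4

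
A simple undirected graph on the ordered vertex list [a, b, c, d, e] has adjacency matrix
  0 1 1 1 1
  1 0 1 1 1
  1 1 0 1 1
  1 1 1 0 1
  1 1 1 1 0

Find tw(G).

A width-4 tree decomposition is:
Bags: B1 = {a, b, c, d, e}
Tree: (single bag)
A single bag containing all 5 vertices is trivially a valid decomposition of width 4. For the lower bound, the 5 vertices {a, b, c, d, e} are pairwise adjacent, and any tree decomposition puts a clique entirely inside one bag — forcing width ≥ 4. Therefore the treewidth is 4.

4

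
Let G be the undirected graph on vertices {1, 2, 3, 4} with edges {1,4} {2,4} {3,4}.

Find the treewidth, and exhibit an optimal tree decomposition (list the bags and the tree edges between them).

Every bag has size at most 2, so the width is 2 − 1 = 1 and tw(G) ≤ 1. Any graph with an edge has treewidth ≥ 1, and G has the edge 3–4. The upper and lower bounds meet at 1, so that is the treewidth.

Treewidth 1.
Bags: B1 = {3, 4}  B2 = {1, 4}  B3 = {2, 4}
Tree: B1–B2, B2–B3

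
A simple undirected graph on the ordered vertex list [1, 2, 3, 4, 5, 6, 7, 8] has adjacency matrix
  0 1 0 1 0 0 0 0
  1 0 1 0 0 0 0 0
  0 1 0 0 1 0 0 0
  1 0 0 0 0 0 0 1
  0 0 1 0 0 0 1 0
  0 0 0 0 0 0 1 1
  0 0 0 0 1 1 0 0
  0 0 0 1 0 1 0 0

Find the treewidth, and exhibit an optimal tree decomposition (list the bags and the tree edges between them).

Treewidth 2.
One such decomposition:
Bags: B1 = {1, 4, 8}  B2 = {1, 6, 8}  B3 = {1, 6, 7}  B4 = {1, 5, 7}  B5 = {1, 3, 5}  B6 = {1, 2, 3}
Tree: B1–B2, B2–B3, B3–B4, B4–B5, B5–B6

Every bag has size at most 3, so the width is 3 − 1 = 2 and tw(G) ≤ 2. Since 1–4–8–6–7–5–3–2–1 is a cycle in G, G is not acyclic. Forests are exactly the graphs of treewidth ≤ 1, so tw(G) ≥ 2. Combining the bounds, tw(G) = 2.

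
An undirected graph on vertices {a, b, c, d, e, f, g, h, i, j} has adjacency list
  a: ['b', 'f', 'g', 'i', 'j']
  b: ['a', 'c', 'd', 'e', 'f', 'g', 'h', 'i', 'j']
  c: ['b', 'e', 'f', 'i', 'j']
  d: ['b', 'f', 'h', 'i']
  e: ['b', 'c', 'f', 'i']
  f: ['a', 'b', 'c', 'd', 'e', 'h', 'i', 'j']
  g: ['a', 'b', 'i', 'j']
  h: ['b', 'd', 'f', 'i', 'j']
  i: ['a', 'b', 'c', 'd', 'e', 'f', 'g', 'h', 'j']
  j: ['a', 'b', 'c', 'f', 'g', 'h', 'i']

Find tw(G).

4

A width-4 tree decomposition is:
Bags: B1 = {b, c, e, f, i}  B2 = {b, c, f, i, j}  B3 = {b, f, h, i, j}  B4 = {a, b, f, i, j}  B5 = {a, b, g, i, j}  B6 = {b, d, f, h, i}
Tree: B1–B2, B2–B3, B2–B4, B4–B5, B3–B6
The largest bag has 5 vertices, giving width 4; this decomposition certifies tw(G) ≤ 4. For the lower bound, the 5 vertices {a, b, g, i, j} are pairwise adjacent, and any tree decomposition puts a clique entirely inside one bag — forcing width ≥ 4. Therefore the treewidth is 4.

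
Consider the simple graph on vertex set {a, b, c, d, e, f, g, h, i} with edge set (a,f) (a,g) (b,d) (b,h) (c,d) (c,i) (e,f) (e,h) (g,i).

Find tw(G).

A width-2 tree decomposition is:
Bags: B1 = {c, d, i}  B2 = {d, g, i}  B3 = {a, d, g}  B4 = {a, d, f}  B5 = {d, e, f}  B6 = {d, e, h}  B7 = {b, d, h}
Tree: B1–B2, B2–B3, B3–B4, B4–B5, B5–B6, B6–B7
Each bag holds 3 vertices, so the decomposition has width 2, which upper-bounds the treewidth. Since d–c–i–g–a–f–e–h–b–d is a cycle in G, G is not acyclic. Forests are exactly the graphs of treewidth ≤ 1, so tw(G) ≥ 2. Therefore the treewidth is 2.

2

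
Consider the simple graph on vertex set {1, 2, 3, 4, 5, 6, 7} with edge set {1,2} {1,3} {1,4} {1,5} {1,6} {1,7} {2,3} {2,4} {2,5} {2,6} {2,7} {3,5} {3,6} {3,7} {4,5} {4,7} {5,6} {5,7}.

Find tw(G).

4

A width-4 tree decomposition is:
Bags: B1 = {1, 2, 3, 5, 7}  B2 = {1, 2, 4, 5, 7}  B3 = {1, 2, 3, 5, 6}
Tree: B1–B2, B1–B3
Every bag has size at most 5, so the width is 5 − 1 = 4 and tw(G) ≤ 4. Conversely, {1, 2, 3, 5, 6} is a clique of size 5, and the vertices of any clique must share a bag in every tree decomposition; so some bag has ≥ 5 vertices and tw(G) ≥ 4. The upper and lower bounds meet at 4, so that is the treewidth.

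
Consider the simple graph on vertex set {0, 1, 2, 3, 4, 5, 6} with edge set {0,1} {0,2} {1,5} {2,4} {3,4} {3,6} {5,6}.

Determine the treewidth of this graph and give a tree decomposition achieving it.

Each bag holds 3 vertices, so the decomposition has width 2, which upper-bounds the treewidth. The edges 4–2–0–1–5–6–3–4 form a cycle, so G is not a tree and its treewidth is at least 2. Hence tw(G) = 2 exactly.

Treewidth 2.
One such decomposition:
Bags: B1 = {0, 2, 4}  B2 = {0, 1, 4}  B3 = {1, 4, 5}  B4 = {4, 5, 6}  B5 = {3, 4, 6}
Tree: B1–B2, B2–B3, B3–B4, B4–B5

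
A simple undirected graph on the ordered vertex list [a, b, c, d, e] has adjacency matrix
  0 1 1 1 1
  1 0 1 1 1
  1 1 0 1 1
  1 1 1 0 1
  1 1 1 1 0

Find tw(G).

4

A width-4 tree decomposition is:
Bags: B1 = {a, b, c, d, e}
Tree: (single bag)
With just one bag of size 5, the width is 5 − 1 = 4, so tw(G) ≤ 4. On the other hand G contains the 5-clique {a, b, c, d, e}. A clique must lie in a single bag of any decomposition, so no decomposition can have width below 4. Combining the bounds, tw(G) = 4.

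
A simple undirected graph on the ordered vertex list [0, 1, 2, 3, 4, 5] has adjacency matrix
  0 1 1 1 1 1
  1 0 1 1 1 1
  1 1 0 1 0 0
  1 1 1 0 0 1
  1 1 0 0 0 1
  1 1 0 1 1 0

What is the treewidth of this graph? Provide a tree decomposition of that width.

The largest bag has 4 vertices, giving width 3; this decomposition certifies tw(G) ≤ 3. Conversely, {0, 1, 2, 3} is a clique of size 4, and the vertices of any clique must share a bag in every tree decomposition; so some bag has ≥ 4 vertices and tw(G) ≥ 3. Hence tw(G) = 3 exactly.

Treewidth 3.
One optimal decomposition is:
Bags: B1 = {0, 1, 3, 5}  B2 = {0, 1, 2, 3}  B3 = {0, 1, 4, 5}
Tree: B1–B2, B1–B3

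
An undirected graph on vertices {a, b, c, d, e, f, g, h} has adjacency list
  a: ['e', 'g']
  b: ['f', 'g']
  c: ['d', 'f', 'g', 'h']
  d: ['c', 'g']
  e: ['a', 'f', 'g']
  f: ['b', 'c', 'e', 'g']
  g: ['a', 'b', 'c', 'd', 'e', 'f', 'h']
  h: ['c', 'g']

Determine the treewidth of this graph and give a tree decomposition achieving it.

The largest bag has 3 vertices, giving width 2; this decomposition certifies tw(G) ≤ 2. On the other hand G contains the 3-clique {c, d, g}. A clique must lie in a single bag of any decomposition, so no decomposition can have width below 2. Therefore the treewidth is 2.

Treewidth 2.
One such decomposition:
Bags: B1 = {c, g, h}  B2 = {c, f, g}  B3 = {e, f, g}  B4 = {b, f, g}  B5 = {c, d, g}  B6 = {a, e, g}
Tree: B1–B2, B2–B3, B3–B4, B1–B5, B3–B6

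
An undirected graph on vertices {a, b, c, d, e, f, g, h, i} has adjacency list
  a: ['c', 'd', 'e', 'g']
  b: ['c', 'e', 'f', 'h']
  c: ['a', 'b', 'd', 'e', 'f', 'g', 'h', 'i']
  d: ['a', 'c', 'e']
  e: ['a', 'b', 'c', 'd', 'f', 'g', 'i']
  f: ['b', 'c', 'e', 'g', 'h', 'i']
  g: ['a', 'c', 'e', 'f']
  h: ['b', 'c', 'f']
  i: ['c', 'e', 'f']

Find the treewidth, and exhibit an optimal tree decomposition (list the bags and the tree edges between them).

Treewidth 3.
One optimal decomposition is:
Bags: B1 = {c, e, f, i}  B2 = {c, e, f, g}  B3 = {a, c, e, g}  B4 = {a, c, d, e}  B5 = {b, c, e, f}  B6 = {b, c, f, h}
Tree: B1–B2, B2–B3, B3–B4, B1–B5, B5–B6

Each bag holds 4 vertices, so the decomposition has width 3, which upper-bounds the treewidth. For the lower bound, the 4 vertices {a, c, d, e} are pairwise adjacent, and any tree decomposition puts a clique entirely inside one bag — forcing width ≥ 3. The upper and lower bounds meet at 3, so that is the treewidth.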